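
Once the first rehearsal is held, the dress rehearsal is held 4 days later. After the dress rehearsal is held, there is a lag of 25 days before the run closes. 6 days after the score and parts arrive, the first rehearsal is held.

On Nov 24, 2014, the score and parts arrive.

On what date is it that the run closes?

The score and parts arrive: Nov 24, 2014.
The first rehearsal is held: Nov 24, 2014 + 6 days = Nov 30, 2014.
The dress rehearsal is held: Nov 30, 2014 + 4 days = Dec 4, 2014.
The run closes: Dec 4, 2014 + 25 days = Dec 29, 2014.

Dec 29, 2014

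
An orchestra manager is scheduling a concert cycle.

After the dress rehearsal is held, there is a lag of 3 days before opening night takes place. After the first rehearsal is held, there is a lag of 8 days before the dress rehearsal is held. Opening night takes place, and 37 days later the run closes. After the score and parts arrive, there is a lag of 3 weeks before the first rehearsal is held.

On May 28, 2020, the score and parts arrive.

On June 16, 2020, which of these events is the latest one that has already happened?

The score and parts arrive: May 28, 2020.
The first rehearsal is held: May 28, 2020 + 3 weeks = Jun 18, 2020.
The dress rehearsal is held: Jun 18, 2020 + 8 days = Jun 26, 2020.
Opening night takes place: Jun 26, 2020 + 3 days = Jun 29, 2020.
The run closes: Jun 29, 2020 + 37 days = Aug 5, 2020.
Jun 16, 2020 falls between when the score and parts arrive (May 28, 2020) and when the first rehearsal is held (Jun 18, 2020).

The score and parts arrive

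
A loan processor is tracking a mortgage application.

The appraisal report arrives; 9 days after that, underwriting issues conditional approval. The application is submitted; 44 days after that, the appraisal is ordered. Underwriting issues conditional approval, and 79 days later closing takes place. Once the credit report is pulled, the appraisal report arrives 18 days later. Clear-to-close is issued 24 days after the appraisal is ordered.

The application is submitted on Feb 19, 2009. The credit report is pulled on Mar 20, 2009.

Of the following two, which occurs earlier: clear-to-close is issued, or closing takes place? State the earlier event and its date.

The application is submitted: Feb 19, 2009.
The appraisal is ordered: Feb 19, 2009 + 44 days = Apr 4, 2009.
Clear-to-close is issued: Apr 4, 2009 + 24 days = Apr 28, 2009.
The credit report is pulled: Mar 20, 2009.
The appraisal report arrives: Mar 20, 2009 + 18 days = Apr 7, 2009.
Underwriting issues conditional approval: Apr 7, 2009 + 9 days = Apr 16, 2009.
Closing takes place: Apr 16, 2009 + 79 days = Jul 4, 2009.
Comparing: clear-to-close is issued on Apr 28, 2009 vs closing takes place on Jul 4, 2009. Earlier: clear-to-close is issued.

Clear-to-close is issued — Apr 28, 2009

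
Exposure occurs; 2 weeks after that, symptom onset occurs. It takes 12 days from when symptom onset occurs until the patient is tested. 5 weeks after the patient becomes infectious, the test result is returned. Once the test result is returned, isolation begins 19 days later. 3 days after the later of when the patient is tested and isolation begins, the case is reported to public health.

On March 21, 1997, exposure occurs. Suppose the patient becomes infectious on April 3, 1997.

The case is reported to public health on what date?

Exposure occurs: Mar 21, 1997.
Symptom onset occurs: Mar 21, 1997 + 2 weeks = Apr 4, 1997.
The patient is tested: Apr 4, 1997 + 12 days = Apr 16, 1997.
The patient becomes infectious: Apr 3, 1997.
The test result is returned: Apr 3, 1997 + 5 weeks = May 8, 1997.
Isolation begins: May 8, 1997 + 19 days = May 27, 1997.
Both prerequisites met — the patient is tested (Apr 16, 1997), isolation begins (May 27, 1997); the later is May 27, 1997.
The case is reported to public health: May 27, 1997 + 3 days = May 30, 1997.

May 30, 1997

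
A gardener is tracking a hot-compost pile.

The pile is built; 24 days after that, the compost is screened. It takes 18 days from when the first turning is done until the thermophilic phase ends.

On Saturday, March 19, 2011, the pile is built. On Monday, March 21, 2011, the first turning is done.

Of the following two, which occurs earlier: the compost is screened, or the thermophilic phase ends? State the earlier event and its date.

The pile is built: Mar 19, 2011.
The compost is screened: Mar 19, 2011 + 24 days = Apr 12, 2011.
The first turning is done: Mar 21, 2011.
The thermophilic phase ends: Mar 21, 2011 + 18 days = Apr 8, 2011.
Comparing: the compost is screened on Apr 12, 2011 vs the thermophilic phase ends on Apr 8, 2011. Earlier: the thermophilic phase ends.

The thermophilic phase ends — Friday, April 8, 2011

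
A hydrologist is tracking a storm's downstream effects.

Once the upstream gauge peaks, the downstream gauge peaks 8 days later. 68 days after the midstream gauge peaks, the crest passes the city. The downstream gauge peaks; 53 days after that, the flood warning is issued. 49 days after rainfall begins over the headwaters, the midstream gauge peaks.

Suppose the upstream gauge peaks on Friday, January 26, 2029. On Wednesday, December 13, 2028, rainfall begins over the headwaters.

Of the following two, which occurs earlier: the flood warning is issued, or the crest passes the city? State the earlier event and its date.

The upstream gauge peaks: Jan 26, 2029.
The downstream gauge peaks: Jan 26, 2029 + 8 days = Feb 3, 2029.
The flood warning is issued: Feb 3, 2029 + 53 days = Mar 28, 2029.
Rainfall begins over the headwaters: Dec 13, 2028.
The midstream gauge peaks: Dec 13, 2028 + 49 days = Jan 31, 2029.
The crest passes the city: Jan 31, 2029 + 68 days = Apr 9, 2029.
Comparing: the flood warning is issued on Mar 28, 2029 vs the crest passes the city on Apr 9, 2029. Earlier: the flood warning is issued.

The flood warning is issued — Wednesday, March 28, 2029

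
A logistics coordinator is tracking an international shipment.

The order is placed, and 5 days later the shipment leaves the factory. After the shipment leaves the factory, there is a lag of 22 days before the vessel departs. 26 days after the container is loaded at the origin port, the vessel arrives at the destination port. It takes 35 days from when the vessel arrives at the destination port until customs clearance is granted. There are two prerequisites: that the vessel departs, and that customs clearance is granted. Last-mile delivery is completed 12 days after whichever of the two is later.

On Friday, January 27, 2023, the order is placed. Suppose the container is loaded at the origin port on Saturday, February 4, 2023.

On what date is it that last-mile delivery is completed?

Tuesday, April 18, 2023

The order is placed: Jan 27, 2023.
The shipment leaves the factory: Jan 27, 2023 + 5 days = Feb 1, 2023.
The vessel departs: Feb 1, 2023 + 22 days = Feb 23, 2023.
The container is loaded at the origin port: Feb 4, 2023.
The vessel arrives at the destination port: Feb 4, 2023 + 26 days = Mar 2, 2023.
Customs clearance is granted: Mar 2, 2023 + 35 days = Apr 6, 2023.
Both prerequisites met — the vessel departs (Feb 23, 2023), customs clearance is granted (Apr 6, 2023); the later is Apr 6, 2023.
Last-mile delivery is completed: Apr 6, 2023 + 12 days = Apr 18, 2023.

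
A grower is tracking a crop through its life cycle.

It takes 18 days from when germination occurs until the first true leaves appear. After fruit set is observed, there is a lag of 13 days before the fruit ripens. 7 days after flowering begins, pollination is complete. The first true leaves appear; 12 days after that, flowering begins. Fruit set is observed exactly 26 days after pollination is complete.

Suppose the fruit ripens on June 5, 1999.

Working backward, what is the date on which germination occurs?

The fruit ripens: Jun 5, 1999.
Fruit set is observed: Jun 5, 1999 − 13 days = May 23, 1999.
Pollination is complete: May 23, 1999 − 26 days = Apr 27, 1999.
Flowering begins: Apr 27, 1999 − 7 days = Apr 20, 1999.
The first true leaves appear: Apr 20, 1999 − 12 days = Apr 8, 1999.
Germination occurs: Apr 8, 1999 − 18 days = Mar 21, 1999.

March 21, 1999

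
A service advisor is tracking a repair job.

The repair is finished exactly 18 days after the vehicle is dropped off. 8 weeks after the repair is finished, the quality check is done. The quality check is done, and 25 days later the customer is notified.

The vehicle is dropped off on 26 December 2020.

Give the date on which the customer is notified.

4 April 2021

The vehicle is dropped off: Dec 26, 2020.
The repair is finished: Dec 26, 2020 + 18 days = Jan 13, 2021.
The quality check is done: Jan 13, 2021 + 8 weeks = Mar 10, 2021.
The customer is notified: Mar 10, 2021 + 25 days = Apr 4, 2021.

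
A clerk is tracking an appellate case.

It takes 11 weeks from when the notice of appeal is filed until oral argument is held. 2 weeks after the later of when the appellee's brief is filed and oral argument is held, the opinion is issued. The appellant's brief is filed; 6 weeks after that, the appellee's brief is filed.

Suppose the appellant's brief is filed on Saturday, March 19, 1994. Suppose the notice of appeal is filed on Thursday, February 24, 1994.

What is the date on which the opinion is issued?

The appellant's brief is filed: Mar 19, 1994.
The appellee's brief is filed: Mar 19, 1994 + 6 weeks = Apr 30, 1994.
The notice of appeal is filed: Feb 24, 1994.
Oral argument is held: Feb 24, 1994 + 11 weeks = May 12, 1994.
Both prerequisites met — the appellee's brief is filed (Apr 30, 1994), oral argument is held (May 12, 1994); the later is May 12, 1994.
The opinion is issued: May 12, 1994 + 2 weeks = May 26, 1994.

Thursday, May 26, 1994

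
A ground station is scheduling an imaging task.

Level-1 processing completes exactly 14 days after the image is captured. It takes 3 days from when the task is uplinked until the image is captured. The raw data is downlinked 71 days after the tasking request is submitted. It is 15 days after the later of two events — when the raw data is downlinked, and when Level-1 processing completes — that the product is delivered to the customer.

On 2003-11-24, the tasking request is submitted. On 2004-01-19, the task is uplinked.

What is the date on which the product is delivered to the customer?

The tasking request is submitted: Nov 24, 2003.
The raw data is downlinked: Nov 24, 2003 + 71 days = Feb 3, 2004.
The task is uplinked: Jan 19, 2004.
The image is captured: Jan 19, 2004 + 3 days = Jan 22, 2004.
Level-1 processing completes: Jan 22, 2004 + 14 days = Feb 5, 2004.
Both prerequisites met — the raw data is downlinked (Feb 3, 2004), Level-1 processing completes (Feb 5, 2004); the later is Feb 5, 2004.
The product is delivered to the customer: Feb 5, 2004 + 15 days = Feb 20, 2004.

2004-02-20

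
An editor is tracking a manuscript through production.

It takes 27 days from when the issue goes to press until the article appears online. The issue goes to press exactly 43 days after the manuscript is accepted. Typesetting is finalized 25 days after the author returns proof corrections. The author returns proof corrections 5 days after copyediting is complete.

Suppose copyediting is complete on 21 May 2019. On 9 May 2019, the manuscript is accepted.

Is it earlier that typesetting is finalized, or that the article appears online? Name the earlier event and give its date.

Typesetting is finalized — 20 June 2019

Copyediting is complete: May 21, 2019.
The author returns proof corrections: May 21, 2019 + 5 days = May 26, 2019.
Typesetting is finalized: May 26, 2019 + 25 days = Jun 20, 2019.
The manuscript is accepted: May 9, 2019.
The issue goes to press: May 9, 2019 + 43 days = Jun 21, 2019.
The article appears online: Jun 21, 2019 + 27 days = Jul 18, 2019.
Comparing: typesetting is finalized on Jun 20, 2019 vs the article appears online on Jul 18, 2019. Earlier: typesetting is finalized.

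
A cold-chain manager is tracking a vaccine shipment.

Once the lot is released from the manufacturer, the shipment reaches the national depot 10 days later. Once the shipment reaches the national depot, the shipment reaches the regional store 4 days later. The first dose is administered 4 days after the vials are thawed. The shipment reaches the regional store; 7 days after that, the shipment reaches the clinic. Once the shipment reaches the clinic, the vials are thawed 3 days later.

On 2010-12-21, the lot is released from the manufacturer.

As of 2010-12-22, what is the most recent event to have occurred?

The lot is released from the manufacturer

The lot is released from the manufacturer: Dec 21, 2010.
The shipment reaches the national depot: Dec 21, 2010 + 10 days = Dec 31, 2010.
The shipment reaches the regional store: Dec 31, 2010 + 4 days = Jan 4, 2011.
The shipment reaches the clinic: Jan 4, 2011 + 7 days = Jan 11, 2011.
The vials are thawed: Jan 11, 2011 + 3 days = Jan 14, 2011.
The first dose is administered: Jan 14, 2011 + 4 days = Jan 18, 2011.
Dec 22, 2010 falls between when the lot is released from the manufacturer (Dec 21, 2010) and when the shipment reaches the national depot (Dec 31, 2010).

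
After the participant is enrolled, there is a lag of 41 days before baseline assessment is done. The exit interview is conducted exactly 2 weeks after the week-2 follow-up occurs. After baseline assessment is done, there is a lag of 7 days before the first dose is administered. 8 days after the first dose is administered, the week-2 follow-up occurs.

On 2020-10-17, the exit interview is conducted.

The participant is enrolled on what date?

2020-08-08

The exit interview is conducted: Oct 17, 2020.
The week-2 follow-up occurs: Oct 17, 2020 − 2 weeks = Oct 3, 2020.
The first dose is administered: Oct 3, 2020 − 8 days = Sep 25, 2020.
Baseline assessment is done: Sep 25, 2020 − 7 days = Sep 18, 2020.
The participant is enrolled: Sep 18, 2020 − 41 days = Aug 8, 2020.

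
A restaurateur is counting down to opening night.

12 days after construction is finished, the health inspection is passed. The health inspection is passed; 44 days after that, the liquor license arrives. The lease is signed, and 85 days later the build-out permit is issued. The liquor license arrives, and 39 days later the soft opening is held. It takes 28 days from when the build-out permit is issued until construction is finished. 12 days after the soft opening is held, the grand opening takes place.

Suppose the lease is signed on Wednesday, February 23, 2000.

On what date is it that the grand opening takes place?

Saturday, September 30, 2000

The lease is signed: Feb 23, 2000.
The build-out permit is issued: Feb 23, 2000 + 85 days = May 18, 2000.
Construction is finished: May 18, 2000 + 28 days = Jun 15, 2000.
The health inspection is passed: Jun 15, 2000 + 12 days = Jun 27, 2000.
The liquor license arrives: Jun 27, 2000 + 44 days = Aug 10, 2000.
The soft opening is held: Aug 10, 2000 + 39 days = Sep 18, 2000.
The grand opening takes place: Sep 18, 2000 + 12 days = Sep 30, 2000.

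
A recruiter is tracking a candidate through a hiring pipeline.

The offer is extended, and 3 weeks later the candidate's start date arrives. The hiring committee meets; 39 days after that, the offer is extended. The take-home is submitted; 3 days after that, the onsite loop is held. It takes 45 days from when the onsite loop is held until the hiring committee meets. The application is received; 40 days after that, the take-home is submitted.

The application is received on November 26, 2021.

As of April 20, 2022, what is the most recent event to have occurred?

The offer is extended

The application is received: Nov 26, 2021.
The take-home is submitted: Nov 26, 2021 + 40 days = Jan 5, 2022.
The onsite loop is held: Jan 5, 2022 + 3 days = Jan 8, 2022.
The hiring committee meets: Jan 8, 2022 + 45 days = Feb 22, 2022.
The offer is extended: Feb 22, 2022 + 39 days = Apr 2, 2022.
The candidate's start date arrives: Apr 2, 2022 + 3 weeks = Apr 23, 2022.
Apr 20, 2022 falls between when the offer is extended (Apr 2, 2022) and when the candidate's start date arrives (Apr 23, 2022).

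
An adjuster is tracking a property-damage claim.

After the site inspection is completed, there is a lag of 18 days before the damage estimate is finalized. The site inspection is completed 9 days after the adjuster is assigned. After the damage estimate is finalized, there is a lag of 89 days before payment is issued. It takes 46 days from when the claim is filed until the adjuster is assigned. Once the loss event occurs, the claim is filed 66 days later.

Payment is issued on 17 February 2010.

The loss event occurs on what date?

4 July 2009

Payment is issued: Feb 17, 2010.
The damage estimate is finalized: Feb 17, 2010 − 89 days = Nov 20, 2009.
The site inspection is completed: Nov 20, 2009 − 18 days = Nov 2, 2009.
The adjuster is assigned: Nov 2, 2009 − 9 days = Oct 24, 2009.
The claim is filed: Oct 24, 2009 − 46 days = Sep 8, 2009.
The loss event occurs: Sep 8, 2009 − 66 days = Jul 4, 2009.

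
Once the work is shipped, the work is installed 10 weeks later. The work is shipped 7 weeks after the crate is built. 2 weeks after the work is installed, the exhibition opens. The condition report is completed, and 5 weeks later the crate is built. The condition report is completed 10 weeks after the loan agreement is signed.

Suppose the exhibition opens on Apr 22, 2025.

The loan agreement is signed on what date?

The exhibition opens: Apr 22, 2025.
The work is installed: Apr 22, 2025 − 2 weeks = Apr 8, 2025.
The work is shipped: Apr 8, 2025 − 10 weeks = Jan 28, 2025.
The crate is built: Jan 28, 2025 − 7 weeks = Dec 10, 2024.
The condition report is completed: Dec 10, 2024 − 5 weeks = Nov 5, 2024.
The loan agreement is signed: Nov 5, 2024 − 10 weeks = Aug 27, 2024.

Aug 27, 2024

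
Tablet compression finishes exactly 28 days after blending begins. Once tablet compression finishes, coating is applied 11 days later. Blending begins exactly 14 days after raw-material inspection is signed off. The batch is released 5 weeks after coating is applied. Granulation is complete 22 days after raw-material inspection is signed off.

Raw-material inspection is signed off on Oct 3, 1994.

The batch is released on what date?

Raw-material inspection is signed off: Oct 3, 1994.
Blending begins: Oct 3, 1994 + 14 days = Oct 17, 1994.
Tablet compression finishes: Oct 17, 1994 + 28 days = Nov 14, 1994.
Coating is applied: Nov 14, 1994 + 11 days = Nov 25, 1994.
The batch is released: Nov 25, 1994 + 5 weeks = Dec 30, 1994.

Dec 30, 1994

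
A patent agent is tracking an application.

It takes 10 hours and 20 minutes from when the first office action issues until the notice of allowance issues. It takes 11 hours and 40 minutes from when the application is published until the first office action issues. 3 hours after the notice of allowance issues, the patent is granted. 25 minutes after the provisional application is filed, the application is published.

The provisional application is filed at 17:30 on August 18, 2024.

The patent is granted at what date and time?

The provisional application is filed: 17:30 Aug 18, 2024.
The application is published: 17:30 Aug 18, 2024 + 25m = 17:55 Aug 18, 2024.
The first office action issues: 17:55 Aug 18, 2024 + 11h40m = 05:35 Aug 19, 2024.
The notice of allowance issues: 05:35 Aug 19, 2024 + 10h20m = 15:55 Aug 19, 2024.
The patent is granted: 15:55 Aug 19, 2024 + 3h = 18:55 Aug 19, 2024.

18:55 on August 19, 2024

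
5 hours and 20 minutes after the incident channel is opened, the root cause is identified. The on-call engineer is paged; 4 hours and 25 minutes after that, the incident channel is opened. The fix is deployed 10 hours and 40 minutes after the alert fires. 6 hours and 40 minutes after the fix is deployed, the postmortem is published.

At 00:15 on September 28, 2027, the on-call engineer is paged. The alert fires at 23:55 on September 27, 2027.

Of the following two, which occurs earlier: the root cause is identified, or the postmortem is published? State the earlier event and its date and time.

The root cause is identified — 10:00 on September 28, 2027

The on-call engineer is paged: 00:15 Sep 28, 2027.
The incident channel is opened: 00:15 Sep 28, 2027 + 4h25m = 04:40 Sep 28, 2027.
The root cause is identified: 04:40 Sep 28, 2027 + 5h20m = 10:00 Sep 28, 2027.
The alert fires: 23:55 Sep 27, 2027.
The fix is deployed: 23:55 Sep 27, 2027 + 10h40m = 10:35 Sep 28, 2027.
The postmortem is published: 10:35 Sep 28, 2027 + 6h40m = 17:15 Sep 28, 2027.
Comparing: the root cause is identified at 10:00 Sep 28, 2027 vs the postmortem is published at 17:15 Sep 28, 2027. Earlier: the root cause is identified.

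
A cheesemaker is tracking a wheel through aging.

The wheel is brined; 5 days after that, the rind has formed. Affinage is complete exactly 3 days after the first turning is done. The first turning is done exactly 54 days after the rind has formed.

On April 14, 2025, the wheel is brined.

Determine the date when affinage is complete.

The wheel is brined: Apr 14, 2025.
The rind has formed: Apr 14, 2025 + 5 days = Apr 19, 2025.
The first turning is done: Apr 19, 2025 + 54 days = Jun 12, 2025.
Affinage is complete: Jun 12, 2025 + 3 days = Jun 15, 2025.

June 15, 2025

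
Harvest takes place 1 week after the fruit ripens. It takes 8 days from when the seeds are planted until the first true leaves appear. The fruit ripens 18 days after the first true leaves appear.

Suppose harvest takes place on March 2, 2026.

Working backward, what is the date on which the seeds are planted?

Harvest takes place: Mar 2, 2026.
The fruit ripens: Mar 2, 2026 − 1 week = Feb 23, 2026.
The first true leaves appear: Feb 23, 2026 − 18 days = Feb 5, 2026.
The seeds are planted: Feb 5, 2026 − 8 days = Jan 28, 2026.

January 28, 2026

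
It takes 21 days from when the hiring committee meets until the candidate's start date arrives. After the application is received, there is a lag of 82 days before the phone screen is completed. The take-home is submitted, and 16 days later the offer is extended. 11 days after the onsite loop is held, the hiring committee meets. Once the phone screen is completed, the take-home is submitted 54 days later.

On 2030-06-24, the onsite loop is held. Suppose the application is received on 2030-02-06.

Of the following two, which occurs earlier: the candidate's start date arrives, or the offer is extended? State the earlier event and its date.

The offer is extended — 2030-07-08

The onsite loop is held: Jun 24, 2030.
The hiring committee meets: Jun 24, 2030 + 11 days = Jul 5, 2030.
The candidate's start date arrives: Jul 5, 2030 + 21 days = Jul 26, 2030.
The application is received: Feb 6, 2030.
The phone screen is completed: Feb 6, 2030 + 82 days = Apr 29, 2030.
The take-home is submitted: Apr 29, 2030 + 54 days = Jun 22, 2030.
The offer is extended: Jun 22, 2030 + 16 days = Jul 8, 2030.
Comparing: the candidate's start date arrives on Jul 26, 2030 vs the offer is extended on Jul 8, 2030. Earlier: the offer is extended.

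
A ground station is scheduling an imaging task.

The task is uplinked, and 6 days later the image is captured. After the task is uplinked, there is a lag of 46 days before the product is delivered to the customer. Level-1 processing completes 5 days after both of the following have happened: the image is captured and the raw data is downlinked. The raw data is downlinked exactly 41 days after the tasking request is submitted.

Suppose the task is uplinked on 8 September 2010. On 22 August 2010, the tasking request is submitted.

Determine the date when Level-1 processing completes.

The task is uplinked: Sep 8, 2010.
The image is captured: Sep 8, 2010 + 6 days = Sep 14, 2010.
The tasking request is submitted: Aug 22, 2010.
The raw data is downlinked: Aug 22, 2010 + 41 days = Oct 2, 2010.
Both prerequisites met — the image is captured (Sep 14, 2010), the raw data is downlinked (Oct 2, 2010); the later is Oct 2, 2010.
Level-1 processing completes: Oct 2, 2010 + 5 days = Oct 7, 2010.

7 October 2010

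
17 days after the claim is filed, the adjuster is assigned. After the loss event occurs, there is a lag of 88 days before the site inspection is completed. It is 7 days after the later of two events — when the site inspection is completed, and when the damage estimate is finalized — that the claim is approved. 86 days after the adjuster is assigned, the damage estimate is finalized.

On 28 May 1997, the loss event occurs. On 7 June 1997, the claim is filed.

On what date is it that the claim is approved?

25 September 1997

The loss event occurs: May 28, 1997.
The site inspection is completed: May 28, 1997 + 88 days = Aug 24, 1997.
The claim is filed: Jun 7, 1997.
The adjuster is assigned: Jun 7, 1997 + 17 days = Jun 24, 1997.
The damage estimate is finalized: Jun 24, 1997 + 86 days = Sep 18, 1997.
Both prerequisites met — the site inspection is completed (Aug 24, 1997), the damage estimate is finalized (Sep 18, 1997); the later is Sep 18, 1997.
The claim is approved: Sep 18, 1997 + 7 days = Sep 25, 1997.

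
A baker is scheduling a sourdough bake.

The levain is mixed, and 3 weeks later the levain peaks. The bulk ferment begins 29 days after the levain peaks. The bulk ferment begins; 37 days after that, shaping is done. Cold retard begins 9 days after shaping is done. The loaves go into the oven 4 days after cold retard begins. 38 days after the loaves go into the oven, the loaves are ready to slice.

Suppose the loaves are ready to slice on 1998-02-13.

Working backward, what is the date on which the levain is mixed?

1997-09-28

The loaves are ready to slice: Feb 13, 1998.
The loaves go into the oven: Feb 13, 1998 − 38 days = Jan 6, 1998.
Cold retard begins: Jan 6, 1998 − 4 days = Jan 2, 1998.
Shaping is done: Jan 2, 1998 − 9 days = Dec 24, 1997.
The bulk ferment begins: Dec 24, 1997 − 37 days = Nov 17, 1997.
The levain peaks: Nov 17, 1997 − 29 days = Oct 19, 1997.
The levain is mixed: Oct 19, 1997 − 3 weeks = Sep 28, 1997.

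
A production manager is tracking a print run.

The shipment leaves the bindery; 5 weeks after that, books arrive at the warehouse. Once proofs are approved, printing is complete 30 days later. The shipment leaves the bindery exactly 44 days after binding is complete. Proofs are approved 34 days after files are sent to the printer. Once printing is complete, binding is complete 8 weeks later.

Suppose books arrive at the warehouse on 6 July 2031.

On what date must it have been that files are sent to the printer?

Books arrive at the warehouse: Jul 6, 2031.
The shipment leaves the bindery: Jul 6, 2031 − 5 weeks = Jun 1, 2031.
Binding is complete: Jun 1, 2031 − 44 days = Apr 18, 2031.
Printing is complete: Apr 18, 2031 − 8 weeks = Feb 21, 2031.
Proofs are approved: Feb 21, 2031 − 30 days = Jan 22, 2031.
Files are sent to the printer: Jan 22, 2031 − 34 days = Dec 19, 2030.

19 December 2030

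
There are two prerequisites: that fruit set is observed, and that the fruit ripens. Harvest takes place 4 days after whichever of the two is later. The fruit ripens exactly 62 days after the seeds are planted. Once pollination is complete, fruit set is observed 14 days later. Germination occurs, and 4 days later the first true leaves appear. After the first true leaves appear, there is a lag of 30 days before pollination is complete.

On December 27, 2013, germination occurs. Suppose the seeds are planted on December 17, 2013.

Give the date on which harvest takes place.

February 21, 2014

Germination occurs: Dec 27, 2013.
The first true leaves appear: Dec 27, 2013 + 4 days = Dec 31, 2013.
Pollination is complete: Dec 31, 2013 + 30 days = Jan 30, 2014.
Fruit set is observed: Jan 30, 2014 + 14 days = Feb 13, 2014.
The seeds are planted: Dec 17, 2013.
The fruit ripens: Dec 17, 2013 + 62 days = Feb 17, 2014.
Both prerequisites met — fruit set is observed (Feb 13, 2014), the fruit ripens (Feb 17, 2014); the later is Feb 17, 2014.
Harvest takes place: Feb 17, 2014 + 4 days = Feb 21, 2014.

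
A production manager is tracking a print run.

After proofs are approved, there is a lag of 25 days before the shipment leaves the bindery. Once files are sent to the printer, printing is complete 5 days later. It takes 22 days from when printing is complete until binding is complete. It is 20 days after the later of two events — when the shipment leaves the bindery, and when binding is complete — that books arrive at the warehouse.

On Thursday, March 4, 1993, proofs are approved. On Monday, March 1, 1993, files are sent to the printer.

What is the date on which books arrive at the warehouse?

Proofs are approved: Mar 4, 1993.
The shipment leaves the bindery: Mar 4, 1993 + 25 days = Mar 29, 1993.
Files are sent to the printer: Mar 1, 1993.
Printing is complete: Mar 1, 1993 + 5 days = Mar 6, 1993.
Binding is complete: Mar 6, 1993 + 22 days = Mar 28, 1993.
Both prerequisites met — the shipment leaves the bindery (Mar 29, 1993), binding is complete (Mar 28, 1993); the later is Mar 29, 1993.
Books arrive at the warehouse: Mar 29, 1993 + 20 days = Apr 18, 1993.

Sunday, April 18, 1993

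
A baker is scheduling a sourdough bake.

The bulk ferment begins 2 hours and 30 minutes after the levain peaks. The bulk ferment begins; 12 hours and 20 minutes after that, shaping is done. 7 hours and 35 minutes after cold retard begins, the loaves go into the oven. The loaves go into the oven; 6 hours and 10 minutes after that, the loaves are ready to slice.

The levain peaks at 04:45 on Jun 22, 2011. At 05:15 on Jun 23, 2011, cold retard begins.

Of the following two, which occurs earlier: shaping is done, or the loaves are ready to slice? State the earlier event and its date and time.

The levain peaks: 04:45 Jun 22, 2011.
The bulk ferment begins: 04:45 Jun 22, 2011 + 2h30m = 07:15 Jun 22, 2011.
Shaping is done: 07:15 Jun 22, 2011 + 12h20m = 19:35 Jun 22, 2011.
Cold retard begins: 05:15 Jun 23, 2011.
The loaves go into the oven: 05:15 Jun 23, 2011 + 7h35m = 12:50 Jun 23, 2011.
The loaves are ready to slice: 12:50 Jun 23, 2011 + 6h10m = 19:00 Jun 23, 2011.
Comparing: shaping is done at 19:35 Jun 22, 2011 vs the loaves are ready to slice at 19:00 Jun 23, 2011. Earlier: shaping is done.

Shaping is done — 19:35 on Jun 22, 2011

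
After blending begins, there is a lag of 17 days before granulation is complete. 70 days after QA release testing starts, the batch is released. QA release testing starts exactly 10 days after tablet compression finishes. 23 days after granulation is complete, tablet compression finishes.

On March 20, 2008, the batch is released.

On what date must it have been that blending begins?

The batch is released: Mar 20, 2008.
QA release testing starts: Mar 20, 2008 − 70 days = Jan 10, 2008.
Tablet compression finishes: Jan 10, 2008 − 10 days = Dec 31, 2007.
Granulation is complete: Dec 31, 2007 − 23 days = Dec 8, 2007.
Blending begins: Dec 8, 2007 − 17 days = Nov 21, 2007.

November 21, 2007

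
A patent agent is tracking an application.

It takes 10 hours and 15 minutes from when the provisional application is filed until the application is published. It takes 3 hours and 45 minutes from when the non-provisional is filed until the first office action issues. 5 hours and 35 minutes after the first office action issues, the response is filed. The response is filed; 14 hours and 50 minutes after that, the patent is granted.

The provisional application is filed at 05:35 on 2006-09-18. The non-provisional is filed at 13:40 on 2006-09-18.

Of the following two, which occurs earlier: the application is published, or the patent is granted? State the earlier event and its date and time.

The provisional application is filed: 05:35 Sep 18, 2006.
The application is published: 05:35 Sep 18, 2006 + 10h15m = 15:50 Sep 18, 2006.
The non-provisional is filed: 13:40 Sep 18, 2006.
The first office action issues: 13:40 Sep 18, 2006 + 3h45m = 17:25 Sep 18, 2006.
The response is filed: 17:25 Sep 18, 2006 + 5h35m = 23:00 Sep 18, 2006.
The patent is granted: 23:00 Sep 18, 2006 + 14h50m = 13:50 Sep 19, 2006.
Comparing: the application is published at 15:50 Sep 18, 2006 vs the patent is granted at 13:50 Sep 19, 2006. Earlier: the application is published.

The application is published — 15:50 on 2006-09-18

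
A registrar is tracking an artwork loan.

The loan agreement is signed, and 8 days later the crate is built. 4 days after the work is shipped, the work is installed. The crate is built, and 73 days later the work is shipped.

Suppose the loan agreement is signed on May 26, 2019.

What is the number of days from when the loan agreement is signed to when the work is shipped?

Causal path: the loan agreement is signed → the crate is built → the work is shipped.
Total delay along the path: 8 + 73 = 81 days.

81 days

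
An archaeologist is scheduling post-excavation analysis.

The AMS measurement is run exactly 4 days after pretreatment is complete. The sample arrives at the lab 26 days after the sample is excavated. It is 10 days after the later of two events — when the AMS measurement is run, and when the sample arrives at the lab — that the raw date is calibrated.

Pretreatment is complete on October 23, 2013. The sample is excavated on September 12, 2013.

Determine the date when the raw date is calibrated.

November 6, 2013

Pretreatment is complete: Oct 23, 2013.
The AMS measurement is run: Oct 23, 2013 + 4 days = Oct 27, 2013.
The sample is excavated: Sep 12, 2013.
The sample arrives at the lab: Sep 12, 2013 + 26 days = Oct 8, 2013.
Both prerequisites met — the AMS measurement is run (Oct 27, 2013), the sample arrives at the lab (Oct 8, 2013); the later is Oct 27, 2013.
The raw date is calibrated: Oct 27, 2013 + 10 days = Nov 6, 2013.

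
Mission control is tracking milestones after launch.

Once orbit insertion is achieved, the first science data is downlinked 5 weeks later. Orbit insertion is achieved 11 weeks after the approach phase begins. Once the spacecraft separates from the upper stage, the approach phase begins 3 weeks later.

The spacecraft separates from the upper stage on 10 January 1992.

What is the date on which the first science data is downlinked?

The spacecraft separates from the upper stage: Jan 10, 1992.
The approach phase begins: Jan 10, 1992 + 3 weeks = Jan 31, 1992.
Orbit insertion is achieved: Jan 31, 1992 + 11 weeks = Apr 17, 1992.
The first science data is downlinked: Apr 17, 1992 + 5 weeks = May 22, 1992.

22 May 1992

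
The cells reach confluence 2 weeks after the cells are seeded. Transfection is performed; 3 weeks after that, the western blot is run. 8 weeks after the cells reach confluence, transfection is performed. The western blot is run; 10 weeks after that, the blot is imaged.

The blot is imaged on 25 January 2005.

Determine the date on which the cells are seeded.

The blot is imaged: Jan 25, 2005.
The western blot is run: Jan 25, 2005 − 10 weeks = Nov 16, 2004.
Transfection is performed: Nov 16, 2004 − 3 weeks = Oct 26, 2004.
The cells reach confluence: Oct 26, 2004 − 8 weeks = Aug 31, 2004.
The cells are seeded: Aug 31, 2004 − 2 weeks = Aug 17, 2004.

17 August 2004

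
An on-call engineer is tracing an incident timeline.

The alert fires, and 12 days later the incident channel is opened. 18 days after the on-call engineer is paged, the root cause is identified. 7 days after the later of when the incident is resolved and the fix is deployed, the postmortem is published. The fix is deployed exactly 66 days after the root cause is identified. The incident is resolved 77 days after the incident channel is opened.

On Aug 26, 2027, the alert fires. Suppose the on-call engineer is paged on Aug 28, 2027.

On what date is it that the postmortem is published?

Nov 30, 2027

The alert fires: Aug 26, 2027.
The incident channel is opened: Aug 26, 2027 + 12 days = Sep 7, 2027.
The incident is resolved: Sep 7, 2027 + 77 days = Nov 23, 2027.
The on-call engineer is paged: Aug 28, 2027.
The root cause is identified: Aug 28, 2027 + 18 days = Sep 15, 2027.
The fix is deployed: Sep 15, 2027 + 66 days = Nov 20, 2027.
Both prerequisites met — the incident is resolved (Nov 23, 2027), the fix is deployed (Nov 20, 2027); the later is Nov 23, 2027.
The postmortem is published: Nov 23, 2027 + 7 days = Nov 30, 2027.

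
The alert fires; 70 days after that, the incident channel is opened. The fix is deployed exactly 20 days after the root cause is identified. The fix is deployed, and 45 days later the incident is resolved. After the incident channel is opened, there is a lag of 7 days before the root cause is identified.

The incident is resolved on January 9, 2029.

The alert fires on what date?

August 20, 2028

The incident is resolved: Jan 9, 2029.
The fix is deployed: Jan 9, 2029 − 45 days = Nov 25, 2028.
The root cause is identified: Nov 25, 2028 − 20 days = Nov 5, 2028.
The incident channel is opened: Nov 5, 2028 − 7 days = Oct 29, 2028.
The alert fires: Oct 29, 2028 − 70 days = Aug 20, 2028.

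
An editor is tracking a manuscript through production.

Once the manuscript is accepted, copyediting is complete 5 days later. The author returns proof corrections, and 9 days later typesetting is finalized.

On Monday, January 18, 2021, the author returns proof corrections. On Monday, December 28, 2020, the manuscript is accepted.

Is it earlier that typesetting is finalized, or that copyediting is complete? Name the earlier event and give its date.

Copyediting is complete — Saturday, January 2, 2021

The author returns proof corrections: Jan 18, 2021.
Typesetting is finalized: Jan 18, 2021 + 9 days = Jan 27, 2021.
The manuscript is accepted: Dec 28, 2020.
Copyediting is complete: Dec 28, 2020 + 5 days = Jan 2, 2021.
Comparing: typesetting is finalized on Jan 27, 2021 vs copyediting is complete on Jan 2, 2021. Earlier: copyediting is complete.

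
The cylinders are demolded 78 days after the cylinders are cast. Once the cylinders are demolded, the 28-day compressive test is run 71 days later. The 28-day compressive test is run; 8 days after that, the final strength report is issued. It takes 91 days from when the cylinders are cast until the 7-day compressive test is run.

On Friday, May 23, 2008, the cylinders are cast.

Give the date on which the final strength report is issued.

The cylinders are cast: May 23, 2008.
The cylinders are demolded: May 23, 2008 + 78 days = Aug 9, 2008.
The 28-day compressive test is run: Aug 9, 2008 + 71 days = Oct 19, 2008.
The final strength report is issued: Oct 19, 2008 + 8 days = Oct 27, 2008.

Monday, October 27, 2008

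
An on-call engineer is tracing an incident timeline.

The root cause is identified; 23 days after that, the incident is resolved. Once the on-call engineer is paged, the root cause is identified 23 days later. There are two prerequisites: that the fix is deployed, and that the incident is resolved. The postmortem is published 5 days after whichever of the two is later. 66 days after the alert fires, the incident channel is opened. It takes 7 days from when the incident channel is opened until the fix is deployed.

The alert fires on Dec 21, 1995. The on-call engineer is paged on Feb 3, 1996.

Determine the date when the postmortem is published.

The alert fires: Dec 21, 1995.
The incident channel is opened: Dec 21, 1995 + 66 days = Feb 25, 1996.
The fix is deployed: Feb 25, 1996 + 7 days = Mar 3, 1996.
The on-call engineer is paged: Feb 3, 1996.
The root cause is identified: Feb 3, 1996 + 23 days = Feb 26, 1996.
The incident is resolved: Feb 26, 1996 + 23 days = Mar 20, 1996.
Both prerequisites met — the fix is deployed (Mar 3, 1996), the incident is resolved (Mar 20, 1996); the later is Mar 20, 1996.
The postmortem is published: Mar 20, 1996 + 5 days = Mar 25, 1996.

Mar 25, 1996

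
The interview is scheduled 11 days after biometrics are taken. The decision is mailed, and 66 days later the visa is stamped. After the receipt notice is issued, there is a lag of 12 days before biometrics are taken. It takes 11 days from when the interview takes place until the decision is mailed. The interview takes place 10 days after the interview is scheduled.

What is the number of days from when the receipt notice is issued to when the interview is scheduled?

Causal path: the receipt notice is issued → biometrics are taken → the interview is scheduled.
Total delay along the path: 12 + 11 = 23 days.

23 days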